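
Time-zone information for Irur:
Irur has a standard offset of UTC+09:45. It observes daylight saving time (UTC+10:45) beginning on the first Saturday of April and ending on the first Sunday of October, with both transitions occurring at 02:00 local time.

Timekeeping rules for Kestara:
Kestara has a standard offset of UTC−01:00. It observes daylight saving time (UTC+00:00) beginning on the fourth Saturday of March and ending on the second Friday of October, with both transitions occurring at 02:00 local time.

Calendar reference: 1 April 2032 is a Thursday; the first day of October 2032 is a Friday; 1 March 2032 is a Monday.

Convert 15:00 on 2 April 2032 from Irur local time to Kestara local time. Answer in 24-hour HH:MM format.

05:15

1 April 2032 is a Thursday, so the first Saturday is April 3.
1 October 2032 is a Friday, so the first Sunday is October 3.
2 April 2032 does not fall between 3 April and 3 October, so daylight saving is not in effect and Irur is at UTC+09:45.
15:00 Irur − 9h45m = 05:15 UTC.
1 March 2032 is a Monday, so the first Saturday is March 6 and the fourth is March 27.
1 October 2032 is a Friday, so the first Friday is October 1 and the second is October 8.
At the standard offset (UTC−01:00), 05:15 UTC − 1h = 04:15 Kestara standard time.
The standard-time date in Kestara, 2 April 2032, lies within the daylight-saving period (27 March – 8 October), so Kestara is on daylight time, UTC+00:00.
05:15 UTC + 0h = 05:15 Kestara.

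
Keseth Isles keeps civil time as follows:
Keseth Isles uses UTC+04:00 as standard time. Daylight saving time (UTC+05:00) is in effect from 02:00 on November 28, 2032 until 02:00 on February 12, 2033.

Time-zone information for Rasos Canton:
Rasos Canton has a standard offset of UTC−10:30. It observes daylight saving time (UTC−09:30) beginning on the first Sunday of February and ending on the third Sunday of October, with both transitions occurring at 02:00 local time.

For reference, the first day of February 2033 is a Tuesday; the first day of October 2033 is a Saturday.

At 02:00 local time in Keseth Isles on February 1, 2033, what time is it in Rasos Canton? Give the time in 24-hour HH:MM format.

10:30

February 1, 2033 falls between 28 November 2032 and 12 February 2033, so daylight saving is in effect and Keseth Isles is at UTC+05:00.
02:00 Keseth Isles − 5h = 21:00 UTC (rolling into the previous day, 31 January 2033).
1 February 2033 is a Tuesday, so the first Sunday is February 6.
1 October 2033 is a Saturday, so the first Sunday is October 2 and the third is October 16.
At the standard offset (UTC−10:30), 21:00 UTC − 10h30m = 10:30 Rasos Canton standard time.
The standard-time date in Rasos Canton, January 31, 2033, does not fall between 6 February and 16 October, so daylight saving is not in effect and Rasos Canton is at UTC−10:30.
21:00 UTC − 10h30m = 10:30 Rasos Canton.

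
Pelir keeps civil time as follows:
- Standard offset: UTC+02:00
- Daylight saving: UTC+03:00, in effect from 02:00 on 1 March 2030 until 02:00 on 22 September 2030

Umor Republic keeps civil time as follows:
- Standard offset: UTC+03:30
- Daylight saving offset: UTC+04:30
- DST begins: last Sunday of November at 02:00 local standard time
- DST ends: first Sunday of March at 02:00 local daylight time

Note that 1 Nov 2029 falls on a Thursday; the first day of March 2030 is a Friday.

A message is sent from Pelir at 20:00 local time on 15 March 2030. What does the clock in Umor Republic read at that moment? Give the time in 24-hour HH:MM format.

15 March 2030 falls between 1 March and 22 September, so daylight saving is in effect and Pelir is at UTC+03:00.
20:00 Pelir − 3h = 17:00 UTC.
1 November 2029 is a Thursday, so Sundays fall on 4, 11, 18, 25; the last is November 25.
1 March 2030 is a Friday, so the first Sunday is March 3.
At the standard offset (UTC+03:30), 17:00 UTC + 3h30m = 20:30 Umor Republic standard time.
Daylight saving runs 25 November 2029 – 3 March 2030; the standard-time date in Umor Republic, 15 March 2030, is outside that window, so Umor Republic is on standard time at UTC+03:30.
17:00 UTC + 3h30m = 20:30 Umor Republic.

20:30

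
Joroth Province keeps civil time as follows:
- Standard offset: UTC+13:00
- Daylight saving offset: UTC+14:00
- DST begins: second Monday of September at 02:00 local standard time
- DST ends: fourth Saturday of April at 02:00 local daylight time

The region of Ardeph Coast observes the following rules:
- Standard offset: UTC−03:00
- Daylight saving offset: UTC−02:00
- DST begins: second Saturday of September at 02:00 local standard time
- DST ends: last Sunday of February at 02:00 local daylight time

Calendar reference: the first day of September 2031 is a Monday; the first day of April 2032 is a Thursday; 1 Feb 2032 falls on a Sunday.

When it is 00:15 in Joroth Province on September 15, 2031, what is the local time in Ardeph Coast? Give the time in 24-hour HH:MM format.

1 September 2031 is a Monday, so the first Monday is September 1 and the second is September 8.
1 April 2032 is a Thursday, so the first Saturday is April 3 and the fourth is April 24.
Daylight saving runs 8 September 2031 – 24 April 2032; September 15, 2031 is inside that window, so Joroth Province is at UTC+14:00.
00:15 Joroth Province − 14h = 10:15 UTC (rolling into the previous day, 14 September 2031).
1 September 2031 is a Monday, so the first Saturday is September 6 and the second is September 13.
1 February 2032 is a Sunday, so Sundays fall on 1, 8, 15, 22, 29; the last is February 29.
At the standard offset (UTC−03:00), 10:15 UTC − 3h = 07:15 Ardeph Coast standard time.
The standard-time date in Ardeph Coast, September 14, 2031, lies within the daylight-saving period (13 September 2031 – 29 February 2032), so Ardeph Coast is on daylight time, UTC−02:00.
10:15 UTC − 2h = 08:15 Ardeph Coast.

08:15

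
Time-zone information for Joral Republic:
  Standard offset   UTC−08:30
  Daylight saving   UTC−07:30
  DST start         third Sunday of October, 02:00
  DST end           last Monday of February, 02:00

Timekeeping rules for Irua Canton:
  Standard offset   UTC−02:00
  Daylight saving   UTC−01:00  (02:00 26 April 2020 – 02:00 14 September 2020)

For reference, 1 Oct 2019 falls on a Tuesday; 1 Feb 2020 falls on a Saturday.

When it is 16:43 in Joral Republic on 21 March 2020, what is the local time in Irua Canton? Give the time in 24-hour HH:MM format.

1 October 2019 is a Tuesday, so the first Sunday is October 6 and the third is October 20.
1 February 2020 is a Saturday, so Mondays fall on 3, 10, 17, 24; the last is February 24.
21 March 2020 does not fall between 20 October 2019 and 24 February 2020, so daylight saving is not in effect and Joral Republic is at UTC−08:30.
16:43 Joral Republic + 8h30m = 01:13 UTC (rolling into the next day, 22 March 2020).
At the standard offset (UTC−02:00), 01:13 UTC − 2h = 23:13 Irua Canton standard time (rolling into the previous day, 21 March 2020).
The standard-time date in Irua Canton, 21 March 2020, does not fall between 26 April and 14 September, so daylight saving is not in effect and Irua Canton is at UTC−02:00.
01:13 UTC − 2h = 23:13 Irua Canton (rolling into the previous day, 21 March 2020).

23:13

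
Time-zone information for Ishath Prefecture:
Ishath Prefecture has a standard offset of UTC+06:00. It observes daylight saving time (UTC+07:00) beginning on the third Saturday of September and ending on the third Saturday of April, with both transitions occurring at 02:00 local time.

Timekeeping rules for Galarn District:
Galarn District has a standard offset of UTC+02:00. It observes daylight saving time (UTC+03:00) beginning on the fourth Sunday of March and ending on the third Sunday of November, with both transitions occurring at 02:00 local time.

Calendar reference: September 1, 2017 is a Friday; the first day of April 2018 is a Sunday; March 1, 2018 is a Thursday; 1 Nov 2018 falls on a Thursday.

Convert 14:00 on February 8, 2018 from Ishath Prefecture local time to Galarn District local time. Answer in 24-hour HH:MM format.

1 September 2017 is a Friday, so the first Saturday is September 2 and the third is September 16.
1 April 2018 is a Sunday, so the first Saturday is April 7 and the third is April 21.
February 8, 2018 falls between 16 September 2017 and 21 April 2018, so daylight saving is in effect and Ishath Prefecture is at UTC+07:00.
14:00 Ishath Prefecture − 7h = 07:00 UTC.
1 March 2018 is a Thursday, so the first Sunday is March 4 and the fourth is March 25.
1 November 2018 is a Thursday, so the first Sunday is November 4 and the third is November 18.
At the standard offset (UTC+02:00), 07:00 UTC + 2h = 09:00 Galarn District standard time.
The standard-time date in Galarn District, February 8, 2018, is outside the daylight-saving period (25 March – 18 November), so Galarn District is on standard time, UTC+02:00.
07:00 UTC + 2h = 09:00 Galarn District.

09:00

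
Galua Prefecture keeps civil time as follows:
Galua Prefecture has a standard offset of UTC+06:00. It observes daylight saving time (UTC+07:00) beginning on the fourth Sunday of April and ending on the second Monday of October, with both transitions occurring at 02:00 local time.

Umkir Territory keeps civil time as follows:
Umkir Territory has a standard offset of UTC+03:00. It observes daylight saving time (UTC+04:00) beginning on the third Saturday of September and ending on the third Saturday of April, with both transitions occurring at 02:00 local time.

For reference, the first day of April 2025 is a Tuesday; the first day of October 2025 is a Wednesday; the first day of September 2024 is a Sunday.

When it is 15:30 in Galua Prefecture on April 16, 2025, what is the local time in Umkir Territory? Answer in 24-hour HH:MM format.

1 April 2025 is a Tuesday, so the first Sunday is April 6 and the fourth is April 27.
1 October 2025 is a Wednesday, so the first Monday is October 6 and the second is October 13.
Daylight saving runs 27 April – 13 October; April 16, 2025 is outside that window, so Galua Prefecture is on standard time at UTC+06:00.
15:30 Galua Prefecture − 6h = 09:30 UTC.
1 September 2024 is a Sunday, so the first Saturday is September 7 and the third is September 21.
1 April 2025 is a Tuesday, so the first Saturday is April 5 and the third is April 19.
At the standard offset (UTC+03:00), 09:30 UTC + 3h = 12:30 Umkir Territory standard time.
The standard-time date in Umkir Territory, April 16, 2025, falls between 21 September 2024 and 19 April 2025, so daylight saving is in effect and Umkir Territory is at UTC+04:00.
09:30 UTC + 4h = 13:30 Umkir Territory.

13:30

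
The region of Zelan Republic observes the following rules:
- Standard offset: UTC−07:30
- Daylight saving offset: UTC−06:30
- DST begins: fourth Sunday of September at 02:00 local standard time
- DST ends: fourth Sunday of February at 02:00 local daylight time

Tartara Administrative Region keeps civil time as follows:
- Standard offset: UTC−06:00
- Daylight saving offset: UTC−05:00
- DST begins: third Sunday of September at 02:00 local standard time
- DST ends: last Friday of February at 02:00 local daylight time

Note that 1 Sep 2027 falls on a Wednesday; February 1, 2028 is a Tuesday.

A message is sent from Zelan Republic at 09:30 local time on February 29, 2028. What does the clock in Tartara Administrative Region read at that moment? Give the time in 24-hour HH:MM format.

1 September 2027 is a Wednesday, so the first Sunday is September 5 and the fourth is September 26.
1 February 2028 is a Tuesday, so the first Sunday is February 6 and the fourth is February 27.
Daylight saving runs 26 September 2027 – 27 February 2028; February 29, 2028 is outside that window, so Zelan Republic is on standard time at UTC−07:30.
09:30 Zelan Republic + 7h30m = 17:00 UTC.
1 September 2027 is a Wednesday, so the first Sunday is September 5 and the third is September 19.
1 February 2028 is a Tuesday, so Fridays fall on 4, 11, 18, 25; the last is February 25.
At the standard offset (UTC−06:00), 17:00 UTC − 6h = 11:00 Tartara Administrative Region standard time.
The standard-time date in Tartara Administrative Region, February 29, 2028, does not fall between 19 September 2027 and 25 February 2028, so daylight saving is not in effect and Tartara Administrative Region is at UTC−06:00.
17:00 UTC − 6h = 11:00 Tartara Administrative Region.

11:00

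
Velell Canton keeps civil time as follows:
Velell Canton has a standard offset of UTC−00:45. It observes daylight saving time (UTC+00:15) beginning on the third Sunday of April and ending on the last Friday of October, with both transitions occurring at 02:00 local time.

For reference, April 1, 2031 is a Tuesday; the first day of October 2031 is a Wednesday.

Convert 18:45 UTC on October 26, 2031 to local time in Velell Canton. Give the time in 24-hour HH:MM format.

1 April 2031 is a Tuesday, so the first Sunday is April 6 and the third is April 20.
1 October 2031 is a Wednesday, so Fridays fall on 3, 10, 17, 24, 31; the last is October 31.
At the standard offset (UTC−00:45), 18:45 UTC − 0h45m = 18:00 Velell Canton standard time.
The standard-time date in Velell Canton, October 26, 2031, falls between 20 April and 31 October, so daylight saving is in effect and Velell Canton is at UTC+00:15.
18:45 UTC + 0h15m = 19:00 local.

19:00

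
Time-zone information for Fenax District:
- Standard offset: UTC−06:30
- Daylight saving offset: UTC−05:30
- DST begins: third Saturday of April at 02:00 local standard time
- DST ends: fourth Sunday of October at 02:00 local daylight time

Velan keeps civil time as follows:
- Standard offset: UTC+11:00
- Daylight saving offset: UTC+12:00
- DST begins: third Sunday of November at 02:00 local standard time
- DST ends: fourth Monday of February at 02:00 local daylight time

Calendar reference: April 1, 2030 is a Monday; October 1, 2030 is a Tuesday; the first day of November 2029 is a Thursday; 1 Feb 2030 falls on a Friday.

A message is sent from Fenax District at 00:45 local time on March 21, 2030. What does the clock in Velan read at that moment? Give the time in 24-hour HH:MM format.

18:15

1 April 2030 is a Monday, so the first Saturday is April 6 and the third is April 20.
1 October 2030 is a Tuesday, so the first Sunday is October 6 and the fourth is October 27.
March 21, 2030 is outside the daylight-saving period (20 April – 27 October), so Fenax District is on standard time, UTC−06:30.
00:45 Fenax District + 6h30m = 07:15 UTC.
1 November 2029 is a Thursday, so the first Sunday is November 4 and the third is November 18.
1 February 2030 is a Friday, so the first Monday is February 4 and the fourth is February 25.
At the standard offset (UTC+11:00), 07:15 UTC + 11h = 18:15 Velan standard time.
Daylight saving runs 18 November 2029 – 25 February 2030; the standard-time date in Velan, March 21, 2030, is outside that window, so Velan is on standard time at UTC+11:00.
07:15 UTC + 11h = 18:15 Velan.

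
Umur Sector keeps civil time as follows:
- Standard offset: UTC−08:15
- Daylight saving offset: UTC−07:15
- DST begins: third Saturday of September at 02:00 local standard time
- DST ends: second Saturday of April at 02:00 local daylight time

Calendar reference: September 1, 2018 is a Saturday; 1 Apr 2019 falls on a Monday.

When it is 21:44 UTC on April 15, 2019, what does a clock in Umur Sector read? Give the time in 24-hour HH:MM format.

1 September 2018 is a Saturday, so the first Saturday is September 1 and the third is September 15.
1 April 2019 is a Monday, so the first Saturday is April 6 and the second is April 13.
At the standard offset (UTC−08:15), 21:44 UTC − 8h15m = 13:29 Umur Sector standard time.
The standard-time date in Umur Sector, April 15, 2019, does not fall between 15 September 2018 and 13 April 2019, so daylight saving is not in effect and Umur Sector is at UTC−08:15.
21:44 UTC − 8h15m = 13:29 local.

13:29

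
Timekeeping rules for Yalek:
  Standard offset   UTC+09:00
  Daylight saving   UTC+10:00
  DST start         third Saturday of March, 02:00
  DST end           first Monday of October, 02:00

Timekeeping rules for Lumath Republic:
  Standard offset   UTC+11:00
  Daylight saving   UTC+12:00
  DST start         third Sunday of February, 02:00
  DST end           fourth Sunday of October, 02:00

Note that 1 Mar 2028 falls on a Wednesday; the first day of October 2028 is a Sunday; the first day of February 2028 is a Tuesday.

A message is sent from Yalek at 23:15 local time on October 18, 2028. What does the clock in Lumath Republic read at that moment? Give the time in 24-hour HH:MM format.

1 March 2028 is a Wednesday, so the first Saturday is March 4 and the third is March 18.
1 October 2028 is a Sunday, so the first Monday is October 2.
October 18, 2028 is outside the daylight-saving period (18 March – 2 October), so Yalek is on standard time, UTC+09:00.
23:15 Yalek − 9h = 14:15 UTC.
1 February 2028 is a Tuesday, so the first Sunday is February 6 and the third is February 20.
1 October 2028 is a Sunday, so the first Sunday is October 1 and the fourth is October 22.
At the standard offset (UTC+11:00), 14:15 UTC + 11h = 01:15 Lumath Republic standard time (rolling into the next day, 19 October 2028).
Daylight saving runs 20 February – 22 October; the standard-time date in Lumath Republic, October 19, 2028, is inside that window, so Lumath Republic is at UTC+12:00.
14:15 UTC + 12h = 02:15 Lumath Republic (rolling into the next day, 19 October 2028).

02:15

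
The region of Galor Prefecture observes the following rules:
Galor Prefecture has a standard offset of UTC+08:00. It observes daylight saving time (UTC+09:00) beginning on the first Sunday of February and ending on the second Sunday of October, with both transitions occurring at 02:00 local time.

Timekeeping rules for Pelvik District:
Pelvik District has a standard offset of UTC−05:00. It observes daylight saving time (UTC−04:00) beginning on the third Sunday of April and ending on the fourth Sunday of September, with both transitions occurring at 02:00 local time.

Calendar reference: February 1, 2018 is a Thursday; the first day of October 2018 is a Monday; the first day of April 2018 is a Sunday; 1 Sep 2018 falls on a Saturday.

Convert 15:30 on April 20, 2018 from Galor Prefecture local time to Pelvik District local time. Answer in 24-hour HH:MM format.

02:30

1 February 2018 is a Thursday, so the first Sunday is February 4.
1 October 2018 is a Monday, so the first Sunday is October 7 and the second is October 14.
Daylight saving runs 4 February – 14 October; April 20, 2018 is inside that window, so Galor Prefecture is at UTC+09:00.
15:30 Galor Prefecture − 9h = 06:30 UTC.
1 April 2018 is a Sunday, so the first Sunday is April 1 and the third is April 15.
1 September 2018 is a Saturday, so the first Sunday is September 2 and the fourth is September 23.
At the standard offset (UTC−05:00), 06:30 UTC − 5h = 01:30 Pelvik District standard time.
Daylight saving runs 15 April – 23 September; the standard-time date in Pelvik District, April 20, 2018, is inside that window, so Pelvik District is at UTC−04:00.
06:30 UTC − 4h = 02:30 Pelvik District.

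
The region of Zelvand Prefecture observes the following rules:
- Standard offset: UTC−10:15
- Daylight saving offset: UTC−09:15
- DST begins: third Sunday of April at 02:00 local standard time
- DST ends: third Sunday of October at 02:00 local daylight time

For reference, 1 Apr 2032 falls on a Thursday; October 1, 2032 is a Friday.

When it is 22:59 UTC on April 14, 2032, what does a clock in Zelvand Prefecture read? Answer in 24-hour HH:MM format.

12:44

1 April 2032 is a Thursday, so the first Sunday is April 4 and the third is April 18.
1 October 2032 is a Friday, so the first Sunday is October 3 and the third is October 17.
At the standard offset (UTC−10:15), 22:59 UTC − 10h15m = 12:44 Zelvand Prefecture standard time.
The standard-time date in Zelvand Prefecture, April 14, 2032, does not fall between 18 April and 17 October, so daylight saving is not in effect and Zelvand Prefecture is at UTC−10:15.
22:59 UTC − 10h15m = 12:44 local.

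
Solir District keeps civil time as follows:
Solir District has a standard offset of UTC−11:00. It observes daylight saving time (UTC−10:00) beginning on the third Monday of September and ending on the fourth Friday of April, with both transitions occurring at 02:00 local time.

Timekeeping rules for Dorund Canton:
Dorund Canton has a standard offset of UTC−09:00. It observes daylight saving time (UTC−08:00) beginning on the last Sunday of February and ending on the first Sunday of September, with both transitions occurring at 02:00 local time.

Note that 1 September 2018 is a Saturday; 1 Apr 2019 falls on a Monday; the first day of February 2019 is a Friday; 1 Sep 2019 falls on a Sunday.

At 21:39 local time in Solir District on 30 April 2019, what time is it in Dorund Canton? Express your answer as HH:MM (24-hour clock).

00:39

1 September 2018 is a Saturday, so the first Monday is September 3 and the third is September 17.
1 April 2019 is a Monday, so the first Friday is April 5 and the fourth is April 26.
30 April 2019 does not fall between 17 September 2018 and 26 April 2019, so daylight saving is not in effect and Solir District is at UTC−11:00.
21:39 Solir District + 11h = 08:39 UTC (rolling into the next day, 1 May 2019).
1 February 2019 is a Friday, so Sundays fall on 3, 10, 17, 24; the last is February 24.
1 September 2019 is a Sunday, so the first Sunday is September 1.
At the standard offset (UTC−09:00), 08:39 UTC − 9h = 23:39 Dorund Canton standard time (rolling into the previous day, 30 April 2019).
Daylight saving runs 24 February – 1 September; the standard-time date in Dorund Canton, 30 April 2019, is inside that window, so Dorund Canton is at UTC−08:00.
08:39 UTC − 8h = 00:39 Dorund Canton.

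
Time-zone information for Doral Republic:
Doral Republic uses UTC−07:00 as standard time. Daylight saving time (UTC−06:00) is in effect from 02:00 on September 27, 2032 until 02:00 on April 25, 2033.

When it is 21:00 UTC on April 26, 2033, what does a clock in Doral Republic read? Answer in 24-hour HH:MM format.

14:00

At the standard offset (UTC−07:00), 21:00 UTC − 7h = 14:00 Doral Republic standard time.
The standard-time date in Doral Republic, April 26, 2033, is outside the daylight-saving period (27 September 2032 – 25 April 2033), so Doral Republic is on standard time, UTC−07:00.
21:00 UTC − 7h = 14:00 local.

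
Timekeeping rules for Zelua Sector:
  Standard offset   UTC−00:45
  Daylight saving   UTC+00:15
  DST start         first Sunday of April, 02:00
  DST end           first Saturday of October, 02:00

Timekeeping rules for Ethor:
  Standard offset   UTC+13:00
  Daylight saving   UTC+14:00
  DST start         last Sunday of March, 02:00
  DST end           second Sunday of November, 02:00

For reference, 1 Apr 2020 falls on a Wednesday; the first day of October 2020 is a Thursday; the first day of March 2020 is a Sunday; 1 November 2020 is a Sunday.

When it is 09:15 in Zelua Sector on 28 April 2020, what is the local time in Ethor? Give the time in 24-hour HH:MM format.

23:00

1 April 2020 is a Wednesday, so the first Sunday is April 5.
1 October 2020 is a Thursday, so the first Saturday is October 3.
Daylight saving runs 5 April – 3 October; 28 April 2020 is inside that window, so Zelua Sector is at UTC+00:15.
09:15 Zelua Sector − 0h15m = 09:00 UTC.
1 March 2020 is a Sunday, so Sundays fall on 1, 8, 15, 22, 29; the last is March 29.
1 November 2020 is a Sunday, so the first Sunday is November 1 and the second is November 8.
At the standard offset (UTC+13:00), 09:00 UTC + 13h = 22:00 Ethor standard time.
Daylight saving runs 29 March – 8 November; the standard-time date in Ethor, 28 April 2020, is inside that window, so Ethor is at UTC+14:00.
09:00 UTC + 14h = 23:00 Ethor.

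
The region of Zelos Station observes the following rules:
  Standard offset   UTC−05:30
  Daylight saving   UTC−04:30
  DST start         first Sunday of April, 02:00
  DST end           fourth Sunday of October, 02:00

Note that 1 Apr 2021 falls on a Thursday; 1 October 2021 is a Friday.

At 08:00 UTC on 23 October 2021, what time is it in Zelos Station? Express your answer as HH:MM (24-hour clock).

1 April 2021 is a Thursday, so the first Sunday is April 4.
1 October 2021 is a Friday, so the first Sunday is October 3 and the fourth is October 24.
At the standard offset (UTC−05:30), 08:00 UTC − 5h30m = 02:30 Zelos Station standard time.
The standard-time date in Zelos Station, 23 October 2021, falls between 4 April and 24 October, so daylight saving is in effect and Zelos Station is at UTC−04:30.
08:00 UTC − 4h30m = 03:30 local.

03:30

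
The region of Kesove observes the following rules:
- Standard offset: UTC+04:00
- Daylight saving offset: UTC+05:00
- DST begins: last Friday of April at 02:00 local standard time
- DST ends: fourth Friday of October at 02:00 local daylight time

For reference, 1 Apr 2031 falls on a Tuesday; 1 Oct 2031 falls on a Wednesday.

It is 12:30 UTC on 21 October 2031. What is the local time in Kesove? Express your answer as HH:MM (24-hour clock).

1 April 2031 is a Tuesday, so Fridays fall on 4, 11, 18, 25; the last is April 25.
1 October 2031 is a Wednesday, so the first Friday is October 3 and the fourth is October 24.
At the standard offset (UTC+04:00), 12:30 UTC + 4h = 16:30 Kesove standard time.
Daylight saving runs 25 April – 24 October; the standard-time date in Kesove, 21 October 2031, is inside that window, so Kesove is at UTC+05:00.
12:30 UTC + 5h = 17:30 local.

17:30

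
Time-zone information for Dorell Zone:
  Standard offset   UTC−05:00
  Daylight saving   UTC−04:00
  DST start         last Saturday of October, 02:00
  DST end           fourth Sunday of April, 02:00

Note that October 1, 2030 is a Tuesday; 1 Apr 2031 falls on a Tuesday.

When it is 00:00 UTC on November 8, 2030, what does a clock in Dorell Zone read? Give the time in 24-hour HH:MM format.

20:00

1 October 2030 is a Tuesday, so Saturdays fall on 5, 12, 19, 26; the last is October 26.
1 April 2031 is a Tuesday, so the first Sunday is April 6 and the fourth is April 27.
At the standard offset (UTC−05:00), 00:00 UTC − 5h = 19:00 Dorell Zone standard time (rolling into the previous day, 7 November 2030).
Daylight saving runs 26 October 2030 – 27 April 2031; the standard-time date in Dorell Zone, November 7, 2030, is inside that window, so Dorell Zone is at UTC−04:00.
00:00 UTC − 4h = 20:00 local (rolling into the previous day, 7 November 2030).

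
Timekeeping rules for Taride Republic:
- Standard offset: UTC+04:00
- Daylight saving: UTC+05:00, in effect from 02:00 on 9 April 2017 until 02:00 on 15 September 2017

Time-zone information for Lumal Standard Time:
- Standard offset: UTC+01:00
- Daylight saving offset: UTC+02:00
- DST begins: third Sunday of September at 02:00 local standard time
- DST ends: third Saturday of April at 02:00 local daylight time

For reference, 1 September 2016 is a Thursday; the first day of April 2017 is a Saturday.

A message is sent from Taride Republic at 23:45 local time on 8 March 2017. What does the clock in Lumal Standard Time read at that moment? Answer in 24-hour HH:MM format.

Daylight saving runs 9 April – 15 September; 8 March 2017 is outside that window, so Taride Republic is on standard time at UTC+04:00.
23:45 Taride Republic − 4h = 19:45 UTC.
1 September 2016 is a Thursday, so the first Sunday is September 4 and the third is September 18.
1 April 2017 is a Saturday, so the first Saturday is April 1 and the third is April 15.
At the standard offset (UTC+01:00), 19:45 UTC + 1h = 20:45 Lumal Standard Time standard time.
Daylight saving runs 18 September 2016 – 15 April 2017; the standard-time date in Lumal Standard Time, 8 March 2017, is inside that window, so Lumal Standard Time is at UTC+02:00.
19:45 UTC + 2h = 21:45 Lumal Standard Time.

21:45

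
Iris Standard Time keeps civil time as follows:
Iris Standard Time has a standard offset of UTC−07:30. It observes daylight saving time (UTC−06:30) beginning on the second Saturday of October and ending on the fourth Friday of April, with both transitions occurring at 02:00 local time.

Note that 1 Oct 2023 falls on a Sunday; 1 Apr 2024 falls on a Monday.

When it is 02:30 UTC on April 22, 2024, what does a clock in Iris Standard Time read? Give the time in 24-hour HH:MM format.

20:00

1 October 2023 is a Sunday, so the first Saturday is October 7 and the second is October 14.
1 April 2024 is a Monday, so the first Friday is April 5 and the fourth is April 26.
At the standard offset (UTC−07:30), 02:30 UTC − 7h30m = 19:00 Iris Standard Time standard time (rolling into the previous day, 21 April 2024).
The standard-time date in Iris Standard Time, April 21, 2024, falls between 14 October 2023 and 26 April 2024, so daylight saving is in effect and Iris Standard Time is at UTC−06:30.
02:30 UTC − 6h30m = 20:00 local (rolling into the previous day, 21 April 2024).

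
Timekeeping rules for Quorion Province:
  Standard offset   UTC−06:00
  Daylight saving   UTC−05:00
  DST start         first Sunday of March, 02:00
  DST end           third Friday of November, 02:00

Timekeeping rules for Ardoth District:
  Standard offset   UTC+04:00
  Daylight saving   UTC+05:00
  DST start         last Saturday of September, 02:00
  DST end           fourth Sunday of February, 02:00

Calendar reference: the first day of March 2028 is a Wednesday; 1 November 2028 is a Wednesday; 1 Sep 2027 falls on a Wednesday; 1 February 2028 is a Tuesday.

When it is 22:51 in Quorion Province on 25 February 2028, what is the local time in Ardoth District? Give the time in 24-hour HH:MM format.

09:51

1 March 2028 is a Wednesday, so the first Sunday is March 5.
1 November 2028 is a Wednesday, so the first Friday is November 3 and the third is November 17.
25 February 2028 is outside the daylight-saving period (5 March – 17 November), so Quorion Province is on standard time, UTC−06:00.
22:51 Quorion Province + 6h = 04:51 UTC (rolling into the next day, 26 February 2028).
1 September 2027 is a Wednesday, so Saturdays fall on 4, 11, 18, 25; the last is September 25.
1 February 2028 is a Tuesday, so the first Sunday is February 6 and the fourth is February 27.
At the standard offset (UTC+04:00), 04:51 UTC + 4h = 08:51 Ardoth District standard time.
The standard-time date in Ardoth District, 26 February 2028, falls between 25 September 2027 and 27 February 2028, so daylight saving is in effect and Ardoth District is at UTC+05:00.
04:51 UTC + 5h = 09:51 Ardoth District.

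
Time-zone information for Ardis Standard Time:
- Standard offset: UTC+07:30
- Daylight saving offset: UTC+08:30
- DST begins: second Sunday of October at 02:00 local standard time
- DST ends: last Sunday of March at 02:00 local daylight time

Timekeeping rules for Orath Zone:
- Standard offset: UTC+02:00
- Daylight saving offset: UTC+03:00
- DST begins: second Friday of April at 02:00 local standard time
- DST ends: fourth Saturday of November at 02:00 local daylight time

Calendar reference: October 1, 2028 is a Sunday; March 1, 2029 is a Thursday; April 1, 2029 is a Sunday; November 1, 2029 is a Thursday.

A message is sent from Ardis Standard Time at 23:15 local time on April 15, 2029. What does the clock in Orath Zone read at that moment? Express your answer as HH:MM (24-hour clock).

18:45

1 October 2028 is a Sunday, so the first Sunday is October 1 and the second is October 8.
1 March 2029 is a Thursday, so Sundays fall on 4, 11, 18, 25; the last is March 25.
Daylight saving runs 8 October 2028 – 25 March 2029; April 15, 2029 is outside that window, so Ardis Standard Time is on standard time at UTC+07:30.
23:15 Ardis Standard Time − 7h30m = 15:45 UTC.
1 April 2029 is a Sunday, so the first Friday is April 6 and the second is April 13.
1 November 2029 is a Thursday, so the first Saturday is November 3 and the fourth is November 24.
At the standard offset (UTC+02:00), 15:45 UTC + 2h = 17:45 Orath Zone standard time.
Daylight saving runs 13 April – 24 November; the standard-time date in Orath Zone, April 15, 2029, is inside that window, so Orath Zone is at UTC+03:00.
15:45 UTC + 3h = 18:45 Orath Zone.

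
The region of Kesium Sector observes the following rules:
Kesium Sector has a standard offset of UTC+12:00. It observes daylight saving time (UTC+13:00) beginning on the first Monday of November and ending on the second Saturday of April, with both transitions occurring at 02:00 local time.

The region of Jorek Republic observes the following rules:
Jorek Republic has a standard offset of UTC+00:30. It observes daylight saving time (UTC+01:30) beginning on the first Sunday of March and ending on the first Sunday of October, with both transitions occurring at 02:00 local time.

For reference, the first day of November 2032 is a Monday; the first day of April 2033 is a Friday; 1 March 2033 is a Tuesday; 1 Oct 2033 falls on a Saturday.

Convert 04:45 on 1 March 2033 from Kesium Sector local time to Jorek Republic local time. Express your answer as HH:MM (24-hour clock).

16:15

1 November 2032 is a Monday, so the first Monday is November 1.
1 April 2033 is a Friday, so the first Saturday is April 2 and the second is April 9.
1 March 2033 lies within the daylight-saving period (1 November 2032 – 9 April 2033), so Kesium Sector is on daylight time, UTC+13:00.
04:45 Kesium Sector − 13h = 15:45 UTC (rolling into the previous day, 28 February 2033).
1 March 2033 is a Tuesday, so the first Sunday is March 6.
1 October 2033 is a Saturday, so the first Sunday is October 2.
At the standard offset (UTC+00:30), 15:45 UTC + 0h30m = 16:15 Jorek Republic standard time.
The standard-time date in Jorek Republic, 28 February 2033, does not fall between 6 March and 2 October, so daylight saving is not in effect and Jorek Republic is at UTC+00:30.
15:45 UTC + 0h30m = 16:15 Jorek Republic.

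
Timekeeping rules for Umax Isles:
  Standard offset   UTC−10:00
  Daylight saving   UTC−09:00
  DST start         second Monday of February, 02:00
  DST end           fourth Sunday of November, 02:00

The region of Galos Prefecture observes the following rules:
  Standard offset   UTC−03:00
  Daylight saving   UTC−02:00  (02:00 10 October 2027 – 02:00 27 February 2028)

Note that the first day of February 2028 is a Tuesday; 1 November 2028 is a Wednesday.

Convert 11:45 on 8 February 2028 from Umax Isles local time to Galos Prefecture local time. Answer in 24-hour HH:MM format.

1 February 2028 is a Tuesday, so the first Monday is February 7 and the second is February 14.
1 November 2028 is a Wednesday, so the first Sunday is November 5 and the fourth is November 26.
8 February 2028 is outside the daylight-saving period (14 February – 26 November), so Umax Isles is on standard time, UTC−10:00.
11:45 Umax Isles + 10h = 21:45 UTC.
At the standard offset (UTC−03:00), 21:45 UTC − 3h = 18:45 Galos Prefecture standard time.
The standard-time date in Galos Prefecture, 8 February 2028, falls between 10 October 2027 and 27 February 2028, so daylight saving is in effect and Galos Prefecture is at UTC−02:00.
21:45 UTC − 2h = 19:45 Galos Prefecture.

19:45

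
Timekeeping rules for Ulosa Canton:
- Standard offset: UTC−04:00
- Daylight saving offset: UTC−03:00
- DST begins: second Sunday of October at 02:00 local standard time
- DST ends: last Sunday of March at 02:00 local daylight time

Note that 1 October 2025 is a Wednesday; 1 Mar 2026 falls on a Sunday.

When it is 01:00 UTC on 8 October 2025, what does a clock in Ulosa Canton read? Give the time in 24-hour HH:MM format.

1 October 2025 is a Wednesday, so the first Sunday is October 5 and the second is October 12.
1 March 2026 is a Sunday, so Sundays fall on 1, 8, 15, 22, 29; the last is March 29.
At the standard offset (UTC−04:00), 01:00 UTC − 4h = 21:00 Ulosa Canton standard time (rolling into the previous day, 7 October 2025).
The standard-time date in Ulosa Canton, 7 October 2025, is outside the daylight-saving period (12 October 2025 – 29 March 2026), so Ulosa Canton is on standard time, UTC−04:00.
01:00 UTC − 4h = 21:00 local (rolling into the previous day, 7 October 2025).

21:00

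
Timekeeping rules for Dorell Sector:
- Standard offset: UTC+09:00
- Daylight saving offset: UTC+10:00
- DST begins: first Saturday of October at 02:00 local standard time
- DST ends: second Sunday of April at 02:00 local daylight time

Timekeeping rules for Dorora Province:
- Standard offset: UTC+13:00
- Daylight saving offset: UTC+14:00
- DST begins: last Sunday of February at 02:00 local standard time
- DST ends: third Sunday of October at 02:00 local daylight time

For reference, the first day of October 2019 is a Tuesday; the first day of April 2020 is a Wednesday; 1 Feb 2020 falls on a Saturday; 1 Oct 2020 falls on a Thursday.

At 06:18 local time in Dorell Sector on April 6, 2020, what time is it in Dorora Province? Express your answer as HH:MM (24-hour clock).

10:18

1 October 2019 is a Tuesday, so the first Saturday is October 5.
1 April 2020 is a Wednesday, so the first Sunday is April 5 and the second is April 12.
Daylight saving runs 5 October 2019 – 12 April 2020; April 6, 2020 is inside that window, so Dorell Sector is at UTC+10:00.
06:18 Dorell Sector − 10h = 20:18 UTC (rolling into the previous day, 5 April 2020).
1 February 2020 is a Saturday, so Sundays fall on 2, 9, 16, 23; the last is February 23.
1 October 2020 is a Thursday, so the first Sunday is October 4 and the third is October 18.
At the standard offset (UTC+13:00), 20:18 UTC + 13h = 09:18 Dorora Province standard time (rolling into the next day, 6 April 2020).
The standard-time date in Dorora Province, April 6, 2020, lies within the daylight-saving period (23 February – 18 October), so Dorora Province is on daylight time, UTC+14:00.
20:18 UTC + 14h = 10:18 Dorora Province (rolling into the next day, 6 April 2020).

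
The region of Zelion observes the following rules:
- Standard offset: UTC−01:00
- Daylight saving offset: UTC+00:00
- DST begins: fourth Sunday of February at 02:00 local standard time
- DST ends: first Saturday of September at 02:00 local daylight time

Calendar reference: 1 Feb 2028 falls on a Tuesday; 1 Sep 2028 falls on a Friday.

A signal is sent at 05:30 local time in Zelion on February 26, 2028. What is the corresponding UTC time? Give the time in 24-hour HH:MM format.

1 February 2028 is a Tuesday, so the first Sunday is February 6 and the fourth is February 27.
1 September 2028 is a Friday, so the first Saturday is September 2.
February 26, 2028 does not fall between 27 February and 2 September, so daylight saving is not in effect and Zelion is at UTC−01:00.
05:30 local + 1h = 06:30 UTC.

06:30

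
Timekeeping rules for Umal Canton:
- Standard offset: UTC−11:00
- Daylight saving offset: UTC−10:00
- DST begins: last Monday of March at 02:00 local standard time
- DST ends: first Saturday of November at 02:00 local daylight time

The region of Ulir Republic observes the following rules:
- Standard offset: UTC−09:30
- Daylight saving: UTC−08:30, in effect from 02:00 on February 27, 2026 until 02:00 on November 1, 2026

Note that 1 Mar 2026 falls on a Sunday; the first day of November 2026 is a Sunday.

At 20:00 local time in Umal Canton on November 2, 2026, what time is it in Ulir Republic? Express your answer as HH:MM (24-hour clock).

1 March 2026 is a Sunday, so Mondays fall on 2, 9, 16, 23, 30; the last is March 30.
1 November 2026 is a Sunday, so the first Saturday is November 7.
November 2, 2026 lies within the daylight-saving period (30 March – 7 November), so Umal Canton is on daylight time, UTC−10:00.
20:00 Umal Canton + 10h = 06:00 UTC (rolling into the next day, 3 November 2026).
At the standard offset (UTC−09:30), 06:00 UTC − 9h30m = 20:30 Ulir Republic standard time (rolling into the previous day, 2 November 2026).
The standard-time date in Ulir Republic, November 2, 2026, is outside the daylight-saving period (27 February – 1 November), so Ulir Republic is on standard time, UTC−09:30.
06:00 UTC − 9h30m = 20:30 Ulir Republic (rolling into the previous day, 2 November 2026).

20:30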